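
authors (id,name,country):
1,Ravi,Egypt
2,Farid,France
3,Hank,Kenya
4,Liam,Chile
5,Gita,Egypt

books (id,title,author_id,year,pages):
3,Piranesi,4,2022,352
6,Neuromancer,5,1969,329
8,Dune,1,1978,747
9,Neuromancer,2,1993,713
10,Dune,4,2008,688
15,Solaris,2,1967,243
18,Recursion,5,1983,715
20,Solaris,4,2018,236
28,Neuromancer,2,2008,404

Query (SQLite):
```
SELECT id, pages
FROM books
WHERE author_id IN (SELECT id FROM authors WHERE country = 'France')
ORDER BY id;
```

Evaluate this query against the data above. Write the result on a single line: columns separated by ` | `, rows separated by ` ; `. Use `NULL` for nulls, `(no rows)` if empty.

9 | 713 ; 15 | 243 ; 28 | 404

Inner query: authors.id where country = 'France'.
Outer: keep books rows whose author_id is in that set.
Inner query → {2}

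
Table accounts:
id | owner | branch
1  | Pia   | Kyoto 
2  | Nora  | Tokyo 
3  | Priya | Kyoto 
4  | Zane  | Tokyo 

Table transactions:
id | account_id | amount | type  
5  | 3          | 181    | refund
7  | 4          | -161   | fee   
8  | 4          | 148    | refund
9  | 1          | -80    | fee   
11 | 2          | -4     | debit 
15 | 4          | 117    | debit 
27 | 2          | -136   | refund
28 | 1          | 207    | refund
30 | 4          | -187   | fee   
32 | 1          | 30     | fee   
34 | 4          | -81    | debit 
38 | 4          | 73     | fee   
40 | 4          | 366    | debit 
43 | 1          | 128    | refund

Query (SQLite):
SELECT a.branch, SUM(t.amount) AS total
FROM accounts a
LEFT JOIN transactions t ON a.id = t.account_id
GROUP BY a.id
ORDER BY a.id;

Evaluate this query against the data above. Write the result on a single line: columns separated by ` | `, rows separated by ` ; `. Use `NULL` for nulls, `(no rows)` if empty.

Kyoto | 285 ; Tokyo | -140 ; Kyoto | 181 ; Tokyo | 275

LEFT JOIN keeps every accounts row; unmatched ones get NULL for transactions columns.
Group by accounts.id and compute SUM(t.amount). SUM over an all-NULL group is NULL.
  1: ids {9, 28, 32, 43} → SUM(t.amount)=285
  2: ids {11, 27} → SUM(t.amount)=-140
  3: ids {5} → SUM(t.amount)=181
  4: ids {7, 8, 15, 30, 34, 38, 40} → SUM(t.amount)=275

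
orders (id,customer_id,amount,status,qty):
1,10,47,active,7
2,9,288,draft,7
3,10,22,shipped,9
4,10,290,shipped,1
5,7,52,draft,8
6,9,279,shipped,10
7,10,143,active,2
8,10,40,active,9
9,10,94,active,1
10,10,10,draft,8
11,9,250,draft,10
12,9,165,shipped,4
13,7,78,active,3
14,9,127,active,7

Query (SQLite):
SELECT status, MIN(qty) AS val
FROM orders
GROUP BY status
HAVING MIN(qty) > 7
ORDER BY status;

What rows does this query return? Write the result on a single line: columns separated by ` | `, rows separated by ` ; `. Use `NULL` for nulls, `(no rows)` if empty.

Partition orders by status; compute MIN(qty) within each group.
HAVING: keep groups where MIN(qty) > 7.
  active: ids {1, 7, 8, 9, 13, 14} → MIN(qty)=1
  draft: ids {2, 5, 10, 11} → MIN(qty)=7
  shipped: ids {3, 4, 6, 12} → MIN(qty)=1

(no rows)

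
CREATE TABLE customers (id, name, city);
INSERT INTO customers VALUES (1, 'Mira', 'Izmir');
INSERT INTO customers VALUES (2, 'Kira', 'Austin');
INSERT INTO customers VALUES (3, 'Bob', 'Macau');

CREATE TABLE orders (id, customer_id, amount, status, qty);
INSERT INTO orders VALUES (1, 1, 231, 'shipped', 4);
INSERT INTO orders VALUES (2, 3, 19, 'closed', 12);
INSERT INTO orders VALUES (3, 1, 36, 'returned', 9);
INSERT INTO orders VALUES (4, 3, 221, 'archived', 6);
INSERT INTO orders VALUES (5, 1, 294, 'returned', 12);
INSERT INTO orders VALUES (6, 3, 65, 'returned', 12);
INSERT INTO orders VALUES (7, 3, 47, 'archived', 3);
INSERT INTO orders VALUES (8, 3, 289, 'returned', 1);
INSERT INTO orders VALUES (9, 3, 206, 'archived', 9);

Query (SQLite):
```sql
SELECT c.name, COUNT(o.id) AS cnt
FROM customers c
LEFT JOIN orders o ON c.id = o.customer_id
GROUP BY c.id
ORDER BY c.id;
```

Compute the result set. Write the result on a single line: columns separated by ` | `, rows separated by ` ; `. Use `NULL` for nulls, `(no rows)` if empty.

LEFT JOIN keeps every customers row; unmatched ones get NULL for orders columns.
Group by customers.id and compute COUNT(o.id). COUNT(col) of an all-NULL group is 0.
  1: ids {1, 3, 5} → COUNT(o.id)=3
  2: ids {—} → COUNT(o.id)=0
  3: ids {2, 4, 6, 7, 8, 9} → COUNT(o.id)=6

Mira | 3 ; Kira | 0 ; Bob | 6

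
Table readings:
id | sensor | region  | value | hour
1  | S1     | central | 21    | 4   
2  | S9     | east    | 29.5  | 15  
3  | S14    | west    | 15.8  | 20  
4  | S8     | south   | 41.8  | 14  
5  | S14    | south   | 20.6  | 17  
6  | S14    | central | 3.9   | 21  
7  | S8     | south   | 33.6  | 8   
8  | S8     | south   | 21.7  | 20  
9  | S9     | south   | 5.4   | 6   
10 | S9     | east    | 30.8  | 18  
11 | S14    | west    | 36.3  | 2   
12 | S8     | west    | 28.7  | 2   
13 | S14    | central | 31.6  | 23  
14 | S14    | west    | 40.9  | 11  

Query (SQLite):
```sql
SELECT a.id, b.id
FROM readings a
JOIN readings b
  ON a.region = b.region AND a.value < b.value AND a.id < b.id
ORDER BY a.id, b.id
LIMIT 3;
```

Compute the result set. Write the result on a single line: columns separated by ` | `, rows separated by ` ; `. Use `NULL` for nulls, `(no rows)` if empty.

Pairs (a,b) with same region, a.value < b.value, a.id < b.id.
region groups: central:{1,6,13} east:{2,10} south:{4,5,7,8,9} west:{3,11,12,14}
Ordered by (a.id, b.id); first 3.

1 | 13 ; 2 | 10 ; 3 | 11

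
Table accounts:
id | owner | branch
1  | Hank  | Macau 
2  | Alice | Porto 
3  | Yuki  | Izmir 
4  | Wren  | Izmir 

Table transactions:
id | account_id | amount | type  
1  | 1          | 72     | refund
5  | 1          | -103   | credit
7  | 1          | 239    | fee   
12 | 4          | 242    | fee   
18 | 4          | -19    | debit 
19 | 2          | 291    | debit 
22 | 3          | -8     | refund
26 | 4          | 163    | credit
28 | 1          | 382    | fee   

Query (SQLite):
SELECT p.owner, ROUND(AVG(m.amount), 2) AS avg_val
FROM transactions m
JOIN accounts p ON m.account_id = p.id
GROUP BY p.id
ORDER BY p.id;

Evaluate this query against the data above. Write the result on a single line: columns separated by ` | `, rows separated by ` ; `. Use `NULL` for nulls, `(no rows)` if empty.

Hank | 147.5 ; Alice | 291 ; Yuki | -8 ; Wren | 128.67

Join each transactions row to its accounts via account_id.
Group joined rows by accounts.id; compute ROUND(AVG(m.amount), 2) per group.
  1: ids {1, 5, 7, 28} → ROUND(AVG(m.amount), 2)=147.5
  2: ids {19} → ROUND(AVG(m.amount), 2)=291
  3: ids {22} → ROUND(AVG(m.amount), 2)=-8
  4: ids {12, 18, 26} → ROUND(AVG(m.amount), 2)=128.67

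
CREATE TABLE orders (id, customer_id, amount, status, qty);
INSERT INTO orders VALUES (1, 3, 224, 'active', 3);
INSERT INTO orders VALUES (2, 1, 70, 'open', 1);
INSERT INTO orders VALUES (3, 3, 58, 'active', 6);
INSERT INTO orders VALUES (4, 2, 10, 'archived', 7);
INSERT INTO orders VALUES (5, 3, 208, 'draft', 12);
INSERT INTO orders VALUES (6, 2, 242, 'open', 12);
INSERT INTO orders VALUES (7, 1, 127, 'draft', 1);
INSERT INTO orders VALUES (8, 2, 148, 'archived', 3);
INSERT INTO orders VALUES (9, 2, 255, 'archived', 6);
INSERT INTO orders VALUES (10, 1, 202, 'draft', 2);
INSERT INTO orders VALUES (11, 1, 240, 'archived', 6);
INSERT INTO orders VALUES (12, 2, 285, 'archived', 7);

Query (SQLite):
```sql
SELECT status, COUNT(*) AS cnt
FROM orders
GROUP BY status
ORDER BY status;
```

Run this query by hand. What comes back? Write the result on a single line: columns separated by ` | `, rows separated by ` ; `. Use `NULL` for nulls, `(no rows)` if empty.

active | 2 ; archived | 5 ; draft | 3 ; open | 2

Partition orders by status; compute COUNT(*) within each group.
  active: ids {1, 3} → COUNT(*)=2
  archived: ids {4, 8, 9, 11, 12} → COUNT(*)=5
  draft: ids {5, 7, 10} → COUNT(*)=3
  open: ids {2, 6} → COUNT(*)=2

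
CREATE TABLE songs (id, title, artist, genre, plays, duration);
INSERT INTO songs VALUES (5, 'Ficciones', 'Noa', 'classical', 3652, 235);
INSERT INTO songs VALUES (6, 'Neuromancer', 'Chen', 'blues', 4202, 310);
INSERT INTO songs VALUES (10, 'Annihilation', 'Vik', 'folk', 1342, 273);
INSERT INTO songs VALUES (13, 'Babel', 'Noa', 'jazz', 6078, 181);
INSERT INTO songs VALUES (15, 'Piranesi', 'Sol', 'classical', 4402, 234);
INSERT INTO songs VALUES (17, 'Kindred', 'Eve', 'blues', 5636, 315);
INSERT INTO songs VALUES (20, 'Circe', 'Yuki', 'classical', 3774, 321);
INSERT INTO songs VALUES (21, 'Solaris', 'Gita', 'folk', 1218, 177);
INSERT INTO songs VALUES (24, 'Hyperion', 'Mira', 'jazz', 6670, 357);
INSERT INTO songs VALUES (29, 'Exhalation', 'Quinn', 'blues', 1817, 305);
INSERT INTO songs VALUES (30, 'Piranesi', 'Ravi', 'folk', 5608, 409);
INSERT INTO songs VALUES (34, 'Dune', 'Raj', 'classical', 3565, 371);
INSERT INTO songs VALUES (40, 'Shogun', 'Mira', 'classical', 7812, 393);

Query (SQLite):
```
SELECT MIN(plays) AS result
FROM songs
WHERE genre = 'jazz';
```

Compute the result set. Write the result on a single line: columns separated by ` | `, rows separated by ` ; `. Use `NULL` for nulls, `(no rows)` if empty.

Rows where genre='jazz' → plays values: [6078, 6670].
MIN of non-NULL values = 6078.

6078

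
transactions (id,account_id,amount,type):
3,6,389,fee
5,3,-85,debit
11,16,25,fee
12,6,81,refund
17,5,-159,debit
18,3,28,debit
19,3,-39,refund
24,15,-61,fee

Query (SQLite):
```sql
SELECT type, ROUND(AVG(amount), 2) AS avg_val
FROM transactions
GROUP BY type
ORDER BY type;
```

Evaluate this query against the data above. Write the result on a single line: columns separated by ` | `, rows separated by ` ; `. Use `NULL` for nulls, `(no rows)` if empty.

debit | -72 ; fee | 117.67 ; refund | 21

Partition transactions by type; compute ROUND(AVG(amount), 2) within each group.
  debit: ids {5, 17, 18} → ROUND(AVG(amount), 2)=-72
  fee: ids {3, 11, 24} → ROUND(AVG(amount), 2)=117.67
  refund: ids {12, 19} → ROUND(AVG(amount), 2)=21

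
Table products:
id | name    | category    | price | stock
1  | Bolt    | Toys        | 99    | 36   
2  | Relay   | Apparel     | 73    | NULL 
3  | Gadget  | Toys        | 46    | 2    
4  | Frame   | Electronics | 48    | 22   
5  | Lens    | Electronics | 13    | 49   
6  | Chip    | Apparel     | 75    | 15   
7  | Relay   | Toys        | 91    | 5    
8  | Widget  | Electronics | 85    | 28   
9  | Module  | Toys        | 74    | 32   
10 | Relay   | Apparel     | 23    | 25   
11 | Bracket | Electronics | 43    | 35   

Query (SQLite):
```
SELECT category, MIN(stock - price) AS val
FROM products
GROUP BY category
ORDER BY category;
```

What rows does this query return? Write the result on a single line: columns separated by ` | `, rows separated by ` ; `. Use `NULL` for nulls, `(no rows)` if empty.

Apparel | -60 ; Electronics | -57 ; Toys | -86

For each row compute stock - price.
Group by category; take MIN of the expression per group.
  Apparel: ids {2, 6, 10} → MIN(stock - price)=-60
  Electronics: ids {4, 5, 8, 11} → MIN(stock - price)=-57
  Toys: ids {1, 3, 7, 9} → MIN(stock - price)=-86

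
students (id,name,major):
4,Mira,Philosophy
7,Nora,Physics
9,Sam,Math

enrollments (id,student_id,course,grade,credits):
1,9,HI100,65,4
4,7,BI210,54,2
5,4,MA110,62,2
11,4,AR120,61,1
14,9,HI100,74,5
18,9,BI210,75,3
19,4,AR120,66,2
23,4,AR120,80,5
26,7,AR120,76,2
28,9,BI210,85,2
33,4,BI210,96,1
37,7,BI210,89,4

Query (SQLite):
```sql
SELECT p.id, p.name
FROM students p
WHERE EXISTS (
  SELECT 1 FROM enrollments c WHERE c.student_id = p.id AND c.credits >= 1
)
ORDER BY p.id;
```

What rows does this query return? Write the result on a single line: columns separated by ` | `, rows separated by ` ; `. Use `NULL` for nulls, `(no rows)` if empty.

For each students row, check whether any enrollments with matching student_id has credits >= 1.
Keep rows where that is true.

4 | Mira ; 7 | Nora ; 9 | Sam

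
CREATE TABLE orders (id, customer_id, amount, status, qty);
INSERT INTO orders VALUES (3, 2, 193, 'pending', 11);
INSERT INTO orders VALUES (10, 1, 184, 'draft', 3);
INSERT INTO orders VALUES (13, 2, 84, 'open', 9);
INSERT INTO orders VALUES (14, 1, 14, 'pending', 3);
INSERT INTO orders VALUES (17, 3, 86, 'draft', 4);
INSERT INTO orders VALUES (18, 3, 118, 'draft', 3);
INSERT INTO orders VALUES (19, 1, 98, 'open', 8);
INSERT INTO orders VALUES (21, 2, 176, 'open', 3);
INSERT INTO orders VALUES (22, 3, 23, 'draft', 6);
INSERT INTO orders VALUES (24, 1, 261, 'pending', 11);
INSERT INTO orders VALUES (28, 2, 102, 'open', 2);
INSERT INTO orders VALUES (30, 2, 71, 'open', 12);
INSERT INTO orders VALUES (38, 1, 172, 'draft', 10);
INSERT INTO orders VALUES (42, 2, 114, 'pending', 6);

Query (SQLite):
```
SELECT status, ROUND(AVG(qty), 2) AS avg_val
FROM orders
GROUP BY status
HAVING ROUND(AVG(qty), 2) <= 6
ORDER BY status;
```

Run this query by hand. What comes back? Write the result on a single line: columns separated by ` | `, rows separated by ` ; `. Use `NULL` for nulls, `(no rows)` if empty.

draft | 5.2

Partition orders by status; compute ROUND(AVG(qty), 2) within each group.
HAVING: keep groups where ROUND(AVG(qty), 2) <= 6.
  draft: ids {10, 17, 18, 22, 38} → ROUND(AVG(qty), 2)=5.2
  open: ids {13, 19, 21, 28, 30} → ROUND(AVG(qty), 2)=6.8
  pending: ids {3, 14, 24, 42} → ROUND(AVG(qty), 2)=7.75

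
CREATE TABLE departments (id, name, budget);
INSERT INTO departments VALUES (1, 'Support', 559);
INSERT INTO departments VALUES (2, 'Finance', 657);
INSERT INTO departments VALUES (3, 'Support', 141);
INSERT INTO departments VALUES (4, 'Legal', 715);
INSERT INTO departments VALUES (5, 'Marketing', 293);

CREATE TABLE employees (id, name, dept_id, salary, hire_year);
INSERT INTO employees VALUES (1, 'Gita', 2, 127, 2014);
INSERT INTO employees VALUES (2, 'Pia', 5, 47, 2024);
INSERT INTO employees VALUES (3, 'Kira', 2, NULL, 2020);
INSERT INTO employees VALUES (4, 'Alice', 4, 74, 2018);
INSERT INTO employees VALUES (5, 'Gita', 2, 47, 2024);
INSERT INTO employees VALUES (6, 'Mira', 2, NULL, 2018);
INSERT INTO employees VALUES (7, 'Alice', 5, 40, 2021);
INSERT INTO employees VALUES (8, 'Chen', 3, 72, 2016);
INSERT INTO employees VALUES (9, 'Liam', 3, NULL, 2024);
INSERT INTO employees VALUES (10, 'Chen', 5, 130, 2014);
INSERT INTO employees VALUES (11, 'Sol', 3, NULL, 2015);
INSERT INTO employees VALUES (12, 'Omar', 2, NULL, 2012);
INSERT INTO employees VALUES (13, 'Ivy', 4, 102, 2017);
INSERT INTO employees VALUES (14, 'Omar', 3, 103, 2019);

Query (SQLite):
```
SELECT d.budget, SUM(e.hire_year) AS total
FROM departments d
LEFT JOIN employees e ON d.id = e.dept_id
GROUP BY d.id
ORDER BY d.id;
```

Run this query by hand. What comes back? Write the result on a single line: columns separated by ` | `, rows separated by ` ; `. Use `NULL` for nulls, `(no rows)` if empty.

LEFT JOIN keeps every departments row; unmatched ones get NULL for employees columns.
Group by departments.id and compute SUM(e.hire_year). SUM over an all-NULL group is NULL.
  1: ids {—} → SUM(e.hire_year)=NULL
  2: ids {1, 3, 5, 6, 12} → SUM(e.hire_year)=10088
  3: ids {8, 9, 11, 14} → SUM(e.hire_year)=8074
  4: ids {4, 13} → SUM(e.hire_year)=4035
  5: ids {2, 7, 10} → SUM(e.hire_year)=6059

559 | NULL ; 657 | 10088 ; 141 | 8074 ; 715 | 4035 ; 293 | 6059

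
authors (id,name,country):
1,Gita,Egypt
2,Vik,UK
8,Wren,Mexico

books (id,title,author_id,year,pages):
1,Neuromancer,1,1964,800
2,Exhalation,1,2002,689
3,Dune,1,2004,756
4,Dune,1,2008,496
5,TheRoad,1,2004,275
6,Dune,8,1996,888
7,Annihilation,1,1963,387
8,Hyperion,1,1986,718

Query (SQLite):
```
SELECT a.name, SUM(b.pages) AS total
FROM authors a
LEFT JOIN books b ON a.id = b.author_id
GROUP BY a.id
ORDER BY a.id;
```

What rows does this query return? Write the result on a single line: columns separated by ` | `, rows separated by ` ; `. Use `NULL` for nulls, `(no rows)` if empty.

Gita | 4121 ; Vik | NULL ; Wren | 888

LEFT JOIN keeps every authors row; unmatched ones get NULL for books columns.
Group by authors.id and compute SUM(b.pages). SUM over an all-NULL group is NULL.
  1: ids {1, 2, 3, 4, 5, 7, 8} → SUM(b.pages)=4121
  2: ids {—} → SUM(b.pages)=NULL
  8: ids {6} → SUM(b.pages)=888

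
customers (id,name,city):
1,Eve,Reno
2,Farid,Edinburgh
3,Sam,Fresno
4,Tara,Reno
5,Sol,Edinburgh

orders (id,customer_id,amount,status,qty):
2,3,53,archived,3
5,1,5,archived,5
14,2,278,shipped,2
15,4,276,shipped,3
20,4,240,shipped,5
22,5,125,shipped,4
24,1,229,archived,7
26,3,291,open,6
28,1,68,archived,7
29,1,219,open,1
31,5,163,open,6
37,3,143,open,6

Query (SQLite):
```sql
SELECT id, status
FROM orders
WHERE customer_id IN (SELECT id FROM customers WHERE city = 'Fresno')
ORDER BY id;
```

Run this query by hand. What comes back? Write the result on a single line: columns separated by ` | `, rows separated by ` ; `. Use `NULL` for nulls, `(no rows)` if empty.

2 | archived ; 26 | open ; 37 | open

Inner query: customers.id where city = 'Fresno'.
Outer: keep orders rows whose customer_id is in that set.
Inner query → {3}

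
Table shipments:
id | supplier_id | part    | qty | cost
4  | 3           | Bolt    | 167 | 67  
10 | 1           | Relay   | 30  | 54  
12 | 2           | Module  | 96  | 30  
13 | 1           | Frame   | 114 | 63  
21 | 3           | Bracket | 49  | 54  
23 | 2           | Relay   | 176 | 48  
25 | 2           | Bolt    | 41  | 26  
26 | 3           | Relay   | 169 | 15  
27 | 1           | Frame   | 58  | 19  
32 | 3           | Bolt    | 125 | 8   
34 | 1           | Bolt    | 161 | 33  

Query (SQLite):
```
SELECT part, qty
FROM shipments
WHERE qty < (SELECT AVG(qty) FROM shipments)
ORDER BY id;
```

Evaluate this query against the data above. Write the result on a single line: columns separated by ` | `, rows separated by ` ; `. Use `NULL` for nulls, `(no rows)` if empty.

Relay | 30 ; Module | 96 ; Bracket | 49 ; Bolt | 41 ; Frame | 58

Scalar subquery: AVG(qty) over all shipments rows = 107.818182 (≈; comparison uses full precision).
Keep rows where qty < that value.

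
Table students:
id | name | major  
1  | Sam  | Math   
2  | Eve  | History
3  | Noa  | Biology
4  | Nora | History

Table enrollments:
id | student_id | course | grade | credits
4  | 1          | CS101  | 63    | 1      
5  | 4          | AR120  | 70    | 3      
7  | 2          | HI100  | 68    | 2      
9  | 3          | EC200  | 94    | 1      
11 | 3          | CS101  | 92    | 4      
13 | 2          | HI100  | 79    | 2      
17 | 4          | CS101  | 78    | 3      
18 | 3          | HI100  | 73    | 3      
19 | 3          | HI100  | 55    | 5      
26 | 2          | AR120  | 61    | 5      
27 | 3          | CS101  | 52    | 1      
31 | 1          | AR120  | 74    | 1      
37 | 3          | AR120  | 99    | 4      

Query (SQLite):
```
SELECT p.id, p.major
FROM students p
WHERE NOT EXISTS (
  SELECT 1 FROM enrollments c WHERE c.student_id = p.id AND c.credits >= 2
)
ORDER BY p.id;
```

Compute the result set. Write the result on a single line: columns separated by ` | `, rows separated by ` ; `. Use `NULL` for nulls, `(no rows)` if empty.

For each students row, check whether any enrollments with matching student_id has credits >= 2.
Keep rows where that is false.

1 | Math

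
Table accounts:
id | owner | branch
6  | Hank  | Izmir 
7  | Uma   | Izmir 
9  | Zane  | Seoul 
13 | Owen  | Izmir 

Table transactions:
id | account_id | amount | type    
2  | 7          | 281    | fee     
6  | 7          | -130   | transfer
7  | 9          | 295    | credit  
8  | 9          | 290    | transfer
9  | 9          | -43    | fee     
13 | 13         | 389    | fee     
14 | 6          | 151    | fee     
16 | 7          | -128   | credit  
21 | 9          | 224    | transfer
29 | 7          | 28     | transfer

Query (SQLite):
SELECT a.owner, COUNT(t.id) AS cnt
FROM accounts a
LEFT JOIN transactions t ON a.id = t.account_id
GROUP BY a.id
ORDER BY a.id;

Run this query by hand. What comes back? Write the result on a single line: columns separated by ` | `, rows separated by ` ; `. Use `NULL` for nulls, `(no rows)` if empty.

LEFT JOIN keeps every accounts row; unmatched ones get NULL for transactions columns.
Group by accounts.id and compute COUNT(t.id). COUNT(col) of an all-NULL group is 0.
  6: ids {14} → COUNT(t.id)=1
  7: ids {2, 6, 16, 29} → COUNT(t.id)=4
  9: ids {7, 8, 9, 21} → COUNT(t.id)=4
  13: ids {13} → COUNT(t.id)=1

Hank | 1 ; Uma | 4 ; Zane | 4 ; Owen | 1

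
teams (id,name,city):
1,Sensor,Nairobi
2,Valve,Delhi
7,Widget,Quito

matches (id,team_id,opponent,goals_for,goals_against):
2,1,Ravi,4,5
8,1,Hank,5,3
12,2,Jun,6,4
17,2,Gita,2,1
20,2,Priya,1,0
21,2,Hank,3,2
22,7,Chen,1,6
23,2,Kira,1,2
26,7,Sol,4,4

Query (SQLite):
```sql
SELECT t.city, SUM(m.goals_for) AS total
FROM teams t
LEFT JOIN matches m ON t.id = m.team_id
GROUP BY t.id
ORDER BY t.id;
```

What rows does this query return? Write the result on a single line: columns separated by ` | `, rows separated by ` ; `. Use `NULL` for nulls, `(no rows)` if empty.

Nairobi | 9 ; Delhi | 13 ; Quito | 5

LEFT JOIN keeps every teams row; unmatched ones get NULL for matches columns.
Group by teams.id and compute SUM(m.goals_for). SUM over an all-NULL group is NULL.
  1: ids {2, 8} → SUM(m.goals_for)=9
  2: ids {12, 17, 20, 21, 23} → SUM(m.goals_for)=13
  7: ids {22, 26} → SUM(m.goals_for)=5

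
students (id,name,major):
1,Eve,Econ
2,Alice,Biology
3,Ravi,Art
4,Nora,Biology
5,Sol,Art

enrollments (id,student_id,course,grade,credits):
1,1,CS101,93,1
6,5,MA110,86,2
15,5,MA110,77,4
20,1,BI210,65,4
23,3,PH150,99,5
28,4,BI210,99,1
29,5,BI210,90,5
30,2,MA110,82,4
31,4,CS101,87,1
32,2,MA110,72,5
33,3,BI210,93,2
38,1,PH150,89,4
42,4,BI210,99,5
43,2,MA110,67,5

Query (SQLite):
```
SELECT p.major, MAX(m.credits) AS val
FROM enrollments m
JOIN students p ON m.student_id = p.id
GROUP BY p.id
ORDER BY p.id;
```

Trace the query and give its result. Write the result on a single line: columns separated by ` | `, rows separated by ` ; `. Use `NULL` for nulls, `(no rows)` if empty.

Join each enrollments row to its students via student_id.
Group joined rows by students.id; compute MAX(m.credits) per group.
  1: ids {1, 20, 38} → MAX(m.credits)=4
  2: ids {30, 32, 43} → MAX(m.credits)=5
  3: ids {23, 33} → MAX(m.credits)=5
  4: ids {28, 31, 42} → MAX(m.credits)=5
  5: ids {6, 15, 29} → MAX(m.credits)=5

Econ | 4 ; Biology | 5 ; Art | 5 ; Biology | 5 ; Art | 5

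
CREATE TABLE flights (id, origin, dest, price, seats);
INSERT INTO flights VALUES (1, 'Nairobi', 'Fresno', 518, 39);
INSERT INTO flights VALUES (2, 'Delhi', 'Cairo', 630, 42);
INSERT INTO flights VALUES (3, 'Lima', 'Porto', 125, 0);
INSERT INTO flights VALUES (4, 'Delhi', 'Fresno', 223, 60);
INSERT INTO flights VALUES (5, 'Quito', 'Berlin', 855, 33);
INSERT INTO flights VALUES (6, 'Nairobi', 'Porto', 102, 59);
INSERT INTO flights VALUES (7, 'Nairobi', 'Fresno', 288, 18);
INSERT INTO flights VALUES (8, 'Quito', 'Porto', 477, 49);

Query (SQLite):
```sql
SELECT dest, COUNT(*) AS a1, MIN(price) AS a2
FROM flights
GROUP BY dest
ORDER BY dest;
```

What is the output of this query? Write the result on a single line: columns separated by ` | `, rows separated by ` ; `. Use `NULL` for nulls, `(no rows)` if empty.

Group flights by dest.
Per group compute: COUNT(*), MIN(price).
  Berlin: ids {5} → COUNT(*)=1, MIN(price)=855
  Cairo: ids {2} → COUNT(*)=1, MIN(price)=630
  Fresno: ids {1, 4, 7} → COUNT(*)=3, MIN(price)=223
  Porto: ids {3, 6, 8} → COUNT(*)=3, MIN(price)=102

Berlin | 1 | 855 ; Cairo | 1 | 630 ; Fresno | 3 | 223 ; Porto | 3 | 102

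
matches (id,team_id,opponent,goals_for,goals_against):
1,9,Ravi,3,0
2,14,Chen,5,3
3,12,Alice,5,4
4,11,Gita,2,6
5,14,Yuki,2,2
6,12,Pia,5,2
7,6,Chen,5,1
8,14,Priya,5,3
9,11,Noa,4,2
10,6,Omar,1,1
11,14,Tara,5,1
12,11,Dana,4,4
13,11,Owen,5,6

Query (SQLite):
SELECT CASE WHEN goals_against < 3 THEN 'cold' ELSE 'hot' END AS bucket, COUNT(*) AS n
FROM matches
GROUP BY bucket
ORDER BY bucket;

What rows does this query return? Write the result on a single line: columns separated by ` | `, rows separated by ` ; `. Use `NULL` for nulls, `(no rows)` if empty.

Bucket rows by goals_against < 3 → 'cold' else 'hot'; count each bucket.

cold | 7 ; hot | 6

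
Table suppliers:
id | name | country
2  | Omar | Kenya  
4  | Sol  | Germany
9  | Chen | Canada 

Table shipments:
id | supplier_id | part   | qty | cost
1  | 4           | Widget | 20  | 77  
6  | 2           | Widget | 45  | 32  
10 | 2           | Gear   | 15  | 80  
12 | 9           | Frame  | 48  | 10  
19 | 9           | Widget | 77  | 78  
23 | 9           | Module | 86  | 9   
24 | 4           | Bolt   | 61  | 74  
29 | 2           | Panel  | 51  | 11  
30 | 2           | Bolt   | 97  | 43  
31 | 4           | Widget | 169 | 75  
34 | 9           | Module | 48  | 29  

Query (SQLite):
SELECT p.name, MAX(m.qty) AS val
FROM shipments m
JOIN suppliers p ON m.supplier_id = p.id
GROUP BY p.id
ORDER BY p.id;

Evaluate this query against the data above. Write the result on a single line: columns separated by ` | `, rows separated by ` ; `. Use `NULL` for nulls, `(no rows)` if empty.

Join each shipments row to its suppliers via supplier_id.
Group joined rows by suppliers.id; compute MAX(m.qty) per group.
  2: ids {6, 10, 29, 30} → MAX(m.qty)=97
  4: ids {1, 24, 31} → MAX(m.qty)=169
  9: ids {12, 19, 23, 34} → MAX(m.qty)=86

Omar | 97 ; Sol | 169 ; Chen | 86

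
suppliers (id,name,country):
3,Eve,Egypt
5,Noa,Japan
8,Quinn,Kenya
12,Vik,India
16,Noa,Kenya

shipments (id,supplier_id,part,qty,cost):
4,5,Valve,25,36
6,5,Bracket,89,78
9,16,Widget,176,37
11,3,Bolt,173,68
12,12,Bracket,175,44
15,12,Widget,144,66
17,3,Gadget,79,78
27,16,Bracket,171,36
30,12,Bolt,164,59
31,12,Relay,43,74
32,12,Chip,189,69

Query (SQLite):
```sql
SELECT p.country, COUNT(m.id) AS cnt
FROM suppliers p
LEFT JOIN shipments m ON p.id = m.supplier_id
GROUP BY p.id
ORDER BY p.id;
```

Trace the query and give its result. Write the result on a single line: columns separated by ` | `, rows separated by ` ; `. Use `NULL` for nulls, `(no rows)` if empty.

LEFT JOIN keeps every suppliers row; unmatched ones get NULL for shipments columns.
Group by suppliers.id and compute COUNT(m.id). COUNT(col) of an all-NULL group is 0.
  3: ids {11, 17} → COUNT(m.id)=2
  5: ids {4, 6} → COUNT(m.id)=2
  8: ids {—} → COUNT(m.id)=0
  12: ids {12, 15, 30, 31, 32} → COUNT(m.id)=5
  16: ids {9, 27} → COUNT(m.id)=2

Egypt | 2 ; Japan | 2 ; Kenya | 0 ; India | 5 ; Kenya | 2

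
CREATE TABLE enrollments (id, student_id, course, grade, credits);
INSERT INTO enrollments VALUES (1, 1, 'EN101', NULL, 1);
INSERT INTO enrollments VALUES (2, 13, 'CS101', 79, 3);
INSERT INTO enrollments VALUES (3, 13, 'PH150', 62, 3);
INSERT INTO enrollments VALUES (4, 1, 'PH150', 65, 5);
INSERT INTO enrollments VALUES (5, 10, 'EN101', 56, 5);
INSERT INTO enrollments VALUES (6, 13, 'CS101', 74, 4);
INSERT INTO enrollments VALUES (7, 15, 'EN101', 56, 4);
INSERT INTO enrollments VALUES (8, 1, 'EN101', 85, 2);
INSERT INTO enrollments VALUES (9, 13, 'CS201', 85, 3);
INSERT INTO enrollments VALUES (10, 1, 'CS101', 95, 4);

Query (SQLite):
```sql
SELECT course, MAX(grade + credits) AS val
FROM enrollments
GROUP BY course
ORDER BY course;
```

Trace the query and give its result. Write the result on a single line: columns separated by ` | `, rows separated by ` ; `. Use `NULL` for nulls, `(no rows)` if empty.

For each row compute grade + credits.
Group by course; take MAX of the expression per group.
  CS101: ids {2, 6, 10} → MAX(grade + credits)=99
  CS201: ids {9} → MAX(grade + credits)=88
  EN101: ids {1, 5, 7, 8} → MAX(grade + credits)=87
  PH150: ids {3, 4} → MAX(grade + credits)=70

CS101 | 99 ; CS201 | 88 ; EN101 | 87 ; PH150 | 70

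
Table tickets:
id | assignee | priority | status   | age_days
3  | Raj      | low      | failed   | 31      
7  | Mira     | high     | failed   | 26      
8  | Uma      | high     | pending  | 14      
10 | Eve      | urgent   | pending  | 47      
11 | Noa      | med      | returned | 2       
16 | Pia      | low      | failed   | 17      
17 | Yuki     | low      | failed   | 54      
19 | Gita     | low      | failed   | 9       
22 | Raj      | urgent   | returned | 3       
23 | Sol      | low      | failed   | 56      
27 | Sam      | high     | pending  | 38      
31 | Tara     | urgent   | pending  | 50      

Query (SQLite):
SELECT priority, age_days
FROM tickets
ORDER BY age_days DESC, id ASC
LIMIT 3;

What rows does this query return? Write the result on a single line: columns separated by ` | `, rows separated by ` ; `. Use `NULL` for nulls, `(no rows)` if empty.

low | 56 ; low | 54 ; urgent | 50

Sort by age_days desc, tiebreak id asc: (56, id=23), (54, id=17), (50, id=31), (47, id=10), (38, id=27), (31, id=3) …. Take first 3.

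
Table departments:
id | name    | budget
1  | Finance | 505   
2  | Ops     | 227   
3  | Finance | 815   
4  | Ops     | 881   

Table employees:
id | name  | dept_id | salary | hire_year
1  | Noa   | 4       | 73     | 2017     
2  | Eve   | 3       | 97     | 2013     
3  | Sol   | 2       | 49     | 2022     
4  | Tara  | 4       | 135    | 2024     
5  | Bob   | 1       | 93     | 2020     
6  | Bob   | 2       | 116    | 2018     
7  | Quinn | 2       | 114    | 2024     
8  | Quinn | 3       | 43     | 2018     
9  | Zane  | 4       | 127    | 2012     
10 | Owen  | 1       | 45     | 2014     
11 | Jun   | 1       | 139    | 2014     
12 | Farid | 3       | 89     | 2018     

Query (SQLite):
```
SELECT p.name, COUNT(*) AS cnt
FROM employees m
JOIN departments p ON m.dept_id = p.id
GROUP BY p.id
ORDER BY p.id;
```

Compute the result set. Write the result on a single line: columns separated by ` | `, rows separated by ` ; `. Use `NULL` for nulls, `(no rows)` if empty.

Finance | 3 ; Ops | 3 ; Finance | 3 ; Ops | 3

Join each employees row to its departments via dept_id.
Group joined rows by departments.id; compute COUNT(*) per group.
  1: ids {5, 10, 11} → COUNT(*)=3
  2: ids {3, 6, 7} → COUNT(*)=3
  3: ids {2, 8, 12} → COUNT(*)=3
  4: ids {1, 4, 9} → COUNT(*)=3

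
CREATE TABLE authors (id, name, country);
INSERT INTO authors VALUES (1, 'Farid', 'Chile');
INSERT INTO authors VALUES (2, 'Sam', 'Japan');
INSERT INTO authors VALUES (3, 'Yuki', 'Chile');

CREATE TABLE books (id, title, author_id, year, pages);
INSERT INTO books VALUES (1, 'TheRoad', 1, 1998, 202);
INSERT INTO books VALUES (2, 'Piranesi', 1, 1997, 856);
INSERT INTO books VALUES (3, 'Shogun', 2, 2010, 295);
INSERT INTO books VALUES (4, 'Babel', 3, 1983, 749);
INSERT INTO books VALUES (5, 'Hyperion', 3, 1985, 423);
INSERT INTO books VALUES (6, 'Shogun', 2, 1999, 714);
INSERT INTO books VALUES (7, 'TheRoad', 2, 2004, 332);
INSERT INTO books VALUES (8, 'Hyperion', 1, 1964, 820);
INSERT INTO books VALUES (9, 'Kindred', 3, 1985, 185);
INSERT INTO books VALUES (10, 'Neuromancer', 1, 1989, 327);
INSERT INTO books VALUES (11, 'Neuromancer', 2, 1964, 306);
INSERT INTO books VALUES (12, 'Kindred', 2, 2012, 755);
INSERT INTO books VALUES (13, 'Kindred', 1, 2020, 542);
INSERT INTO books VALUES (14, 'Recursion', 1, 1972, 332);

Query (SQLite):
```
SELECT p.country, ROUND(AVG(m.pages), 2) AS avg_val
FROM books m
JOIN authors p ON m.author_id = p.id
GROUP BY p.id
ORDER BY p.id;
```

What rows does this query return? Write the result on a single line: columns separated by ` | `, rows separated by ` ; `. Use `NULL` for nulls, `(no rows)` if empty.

Join each books row to its authors via author_id.
Group joined rows by authors.id; compute ROUND(AVG(m.pages), 2) per group.
  1: ids {1, 2, 8, 10, 13, 14} → ROUND(AVG(m.pages), 2)=513.17
  2: ids {3, 6, 7, 11, 12} → ROUND(AVG(m.pages), 2)=480.4
  3: ids {4, 5, 9} → ROUND(AVG(m.pages), 2)=452.33

Chile | 513.17 ; Japan | 480.4 ; Chile | 452.33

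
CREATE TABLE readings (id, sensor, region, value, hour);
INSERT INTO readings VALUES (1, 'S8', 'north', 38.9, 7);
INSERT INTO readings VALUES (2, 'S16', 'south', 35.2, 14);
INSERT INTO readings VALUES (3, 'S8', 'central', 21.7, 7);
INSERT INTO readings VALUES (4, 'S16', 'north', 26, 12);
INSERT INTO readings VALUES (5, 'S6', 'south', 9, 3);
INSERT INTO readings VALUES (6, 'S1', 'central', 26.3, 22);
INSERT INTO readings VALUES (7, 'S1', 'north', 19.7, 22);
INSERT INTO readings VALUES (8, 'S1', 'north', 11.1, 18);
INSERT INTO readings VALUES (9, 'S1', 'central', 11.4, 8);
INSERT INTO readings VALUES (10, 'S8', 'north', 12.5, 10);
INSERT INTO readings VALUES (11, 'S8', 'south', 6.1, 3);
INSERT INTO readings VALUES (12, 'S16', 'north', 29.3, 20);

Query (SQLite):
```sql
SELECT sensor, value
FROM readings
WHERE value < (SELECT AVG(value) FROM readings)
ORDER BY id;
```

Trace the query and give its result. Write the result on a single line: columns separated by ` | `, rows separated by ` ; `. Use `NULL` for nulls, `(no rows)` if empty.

S6 | 9 ; S1 | 19.7 ; S1 | 11.1 ; S1 | 11.4 ; S8 | 12.5 ; S8 | 6.1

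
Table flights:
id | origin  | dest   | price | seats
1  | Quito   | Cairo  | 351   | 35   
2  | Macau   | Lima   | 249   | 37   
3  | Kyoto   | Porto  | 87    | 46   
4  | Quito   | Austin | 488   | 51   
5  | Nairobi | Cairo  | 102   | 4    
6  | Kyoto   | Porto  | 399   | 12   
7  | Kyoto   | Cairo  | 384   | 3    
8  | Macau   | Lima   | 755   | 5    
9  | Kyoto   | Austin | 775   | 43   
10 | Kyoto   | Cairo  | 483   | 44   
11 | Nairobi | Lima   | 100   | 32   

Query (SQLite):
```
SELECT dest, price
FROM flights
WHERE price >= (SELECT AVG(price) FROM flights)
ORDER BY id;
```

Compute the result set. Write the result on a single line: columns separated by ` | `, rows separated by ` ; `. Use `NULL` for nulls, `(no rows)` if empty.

Austin | 488 ; Porto | 399 ; Cairo | 384 ; Lima | 755 ; Austin | 775 ; Cairo | 483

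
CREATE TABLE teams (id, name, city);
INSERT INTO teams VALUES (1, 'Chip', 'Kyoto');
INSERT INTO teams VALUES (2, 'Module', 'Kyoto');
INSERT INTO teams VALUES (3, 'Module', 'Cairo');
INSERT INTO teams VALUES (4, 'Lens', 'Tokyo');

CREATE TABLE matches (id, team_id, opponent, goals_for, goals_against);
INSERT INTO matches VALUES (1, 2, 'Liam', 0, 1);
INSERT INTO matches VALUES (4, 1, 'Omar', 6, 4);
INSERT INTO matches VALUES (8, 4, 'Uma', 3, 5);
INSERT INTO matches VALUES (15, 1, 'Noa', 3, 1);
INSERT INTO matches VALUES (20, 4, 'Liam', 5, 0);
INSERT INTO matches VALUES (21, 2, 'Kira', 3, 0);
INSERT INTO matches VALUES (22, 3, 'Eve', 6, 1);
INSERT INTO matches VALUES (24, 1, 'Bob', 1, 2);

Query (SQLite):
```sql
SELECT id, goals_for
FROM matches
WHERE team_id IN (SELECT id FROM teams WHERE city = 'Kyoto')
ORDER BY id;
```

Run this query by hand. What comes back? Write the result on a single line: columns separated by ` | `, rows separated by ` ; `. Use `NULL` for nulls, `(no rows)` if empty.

Inner query: teams.id where city = 'Kyoto'.
Outer: keep matches rows whose team_id is in that set.
Inner query → {1, 2}

1 | 0 ; 4 | 6 ; 15 | 3 ; 21 | 3 ; 24 | 1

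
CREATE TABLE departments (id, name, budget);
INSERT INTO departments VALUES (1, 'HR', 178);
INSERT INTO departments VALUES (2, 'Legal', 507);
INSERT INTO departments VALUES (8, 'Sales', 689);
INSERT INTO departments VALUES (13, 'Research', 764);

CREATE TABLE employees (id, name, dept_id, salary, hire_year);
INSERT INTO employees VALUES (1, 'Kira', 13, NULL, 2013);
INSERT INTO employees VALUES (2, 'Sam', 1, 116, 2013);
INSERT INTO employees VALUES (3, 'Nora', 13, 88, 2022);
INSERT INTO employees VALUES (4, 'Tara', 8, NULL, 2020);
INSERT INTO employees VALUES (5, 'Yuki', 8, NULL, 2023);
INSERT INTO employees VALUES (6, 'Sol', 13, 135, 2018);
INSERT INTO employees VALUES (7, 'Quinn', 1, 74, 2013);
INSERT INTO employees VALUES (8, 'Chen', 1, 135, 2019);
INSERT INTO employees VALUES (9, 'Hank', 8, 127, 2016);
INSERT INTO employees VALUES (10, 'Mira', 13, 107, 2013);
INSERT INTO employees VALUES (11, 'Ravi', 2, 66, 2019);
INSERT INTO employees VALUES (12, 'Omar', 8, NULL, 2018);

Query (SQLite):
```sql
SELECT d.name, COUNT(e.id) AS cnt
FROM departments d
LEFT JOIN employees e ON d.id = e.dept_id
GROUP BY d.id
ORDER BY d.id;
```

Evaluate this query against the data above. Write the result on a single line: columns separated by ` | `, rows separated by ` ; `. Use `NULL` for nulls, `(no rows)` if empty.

LEFT JOIN keeps every departments row; unmatched ones get NULL for employees columns.
Group by departments.id and compute COUNT(e.id). COUNT(col) of an all-NULL group is 0.
  1: ids {2, 7, 8} → COUNT(e.id)=3
  2: ids {11} → COUNT(e.id)=1
  8: ids {4, 5, 9, 12} → COUNT(e.id)=4
  13: ids {1, 3, 6, 10} → COUNT(e.id)=4

HR | 3 ; Legal | 1 ; Sales | 4 ; Research | 4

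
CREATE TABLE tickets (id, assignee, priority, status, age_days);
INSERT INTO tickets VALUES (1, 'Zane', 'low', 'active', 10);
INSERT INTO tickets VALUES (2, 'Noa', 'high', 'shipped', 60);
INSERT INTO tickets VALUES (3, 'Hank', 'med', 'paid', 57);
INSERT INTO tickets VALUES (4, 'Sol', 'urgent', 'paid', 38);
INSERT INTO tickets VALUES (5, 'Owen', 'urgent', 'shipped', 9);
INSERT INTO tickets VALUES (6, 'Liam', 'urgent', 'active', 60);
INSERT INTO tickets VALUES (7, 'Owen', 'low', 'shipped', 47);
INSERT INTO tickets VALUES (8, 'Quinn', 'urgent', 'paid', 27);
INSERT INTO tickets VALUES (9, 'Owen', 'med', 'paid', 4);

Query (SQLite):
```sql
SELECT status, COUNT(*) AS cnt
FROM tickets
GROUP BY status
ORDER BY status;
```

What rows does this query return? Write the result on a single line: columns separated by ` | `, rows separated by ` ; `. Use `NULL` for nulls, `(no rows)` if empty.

Partition tickets by status; compute COUNT(*) within each group.
  active: ids {1, 6} → COUNT(*)=2
  paid: ids {3, 4, 8, 9} → COUNT(*)=4
  shipped: ids {2, 5, 7} → COUNT(*)=3

active | 2 ; paid | 4 ; shipped | 3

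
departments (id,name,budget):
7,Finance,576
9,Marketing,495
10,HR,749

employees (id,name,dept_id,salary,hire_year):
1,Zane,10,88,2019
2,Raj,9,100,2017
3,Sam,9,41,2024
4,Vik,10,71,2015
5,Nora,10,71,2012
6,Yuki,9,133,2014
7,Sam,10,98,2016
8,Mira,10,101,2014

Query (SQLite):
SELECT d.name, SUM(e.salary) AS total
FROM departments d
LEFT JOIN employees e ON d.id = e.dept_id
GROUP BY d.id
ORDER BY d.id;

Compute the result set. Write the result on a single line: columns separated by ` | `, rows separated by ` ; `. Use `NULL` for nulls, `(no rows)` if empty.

Finance | NULL ; Marketing | 274 ; HR | 429

LEFT JOIN keeps every departments row; unmatched ones get NULL for employees columns.
Group by departments.id and compute SUM(e.salary). SUM over an all-NULL group is NULL.
  7: ids {—} → SUM(e.salary)=NULL
  9: ids {2, 3, 6} → SUM(e.salary)=274
  10: ids {1, 4, 5, 7, 8} → SUM(e.salary)=429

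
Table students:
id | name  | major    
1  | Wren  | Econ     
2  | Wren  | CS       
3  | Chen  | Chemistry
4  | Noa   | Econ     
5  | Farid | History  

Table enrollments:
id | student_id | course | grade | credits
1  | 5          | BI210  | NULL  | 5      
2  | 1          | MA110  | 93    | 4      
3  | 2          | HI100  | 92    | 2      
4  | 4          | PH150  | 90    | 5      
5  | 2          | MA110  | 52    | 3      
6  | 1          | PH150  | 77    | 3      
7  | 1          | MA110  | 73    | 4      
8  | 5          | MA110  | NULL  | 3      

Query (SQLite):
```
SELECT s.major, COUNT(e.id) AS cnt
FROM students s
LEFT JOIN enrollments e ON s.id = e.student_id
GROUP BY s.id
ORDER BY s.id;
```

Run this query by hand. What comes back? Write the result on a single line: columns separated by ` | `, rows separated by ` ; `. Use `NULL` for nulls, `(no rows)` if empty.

Econ | 3 ; CS | 2 ; Chemistry | 0 ; Econ | 1 ; History | 2

LEFT JOIN keeps every students row; unmatched ones get NULL for enrollments columns.
Group by students.id and compute COUNT(e.id). COUNT(col) of an all-NULL group is 0.
  1: ids {2, 6, 7} → COUNT(e.id)=3
  2: ids {3, 5} → COUNT(e.id)=2
  3: ids {—} → COUNT(e.id)=0
  4: ids {4} → COUNT(e.id)=1
  5: ids {1, 8} → COUNT(e.id)=2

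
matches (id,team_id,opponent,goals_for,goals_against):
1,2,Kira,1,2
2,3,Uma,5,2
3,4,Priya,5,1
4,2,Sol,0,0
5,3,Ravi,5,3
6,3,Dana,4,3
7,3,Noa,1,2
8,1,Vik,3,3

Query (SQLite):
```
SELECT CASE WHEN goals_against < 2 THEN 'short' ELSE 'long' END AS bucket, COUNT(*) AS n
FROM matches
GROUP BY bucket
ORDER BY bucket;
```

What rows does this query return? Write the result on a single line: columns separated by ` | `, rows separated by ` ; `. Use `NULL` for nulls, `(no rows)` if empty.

Bucket rows by goals_against < 2 → 'short' else 'long'; count each bucket.

long | 6 ; short | 2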